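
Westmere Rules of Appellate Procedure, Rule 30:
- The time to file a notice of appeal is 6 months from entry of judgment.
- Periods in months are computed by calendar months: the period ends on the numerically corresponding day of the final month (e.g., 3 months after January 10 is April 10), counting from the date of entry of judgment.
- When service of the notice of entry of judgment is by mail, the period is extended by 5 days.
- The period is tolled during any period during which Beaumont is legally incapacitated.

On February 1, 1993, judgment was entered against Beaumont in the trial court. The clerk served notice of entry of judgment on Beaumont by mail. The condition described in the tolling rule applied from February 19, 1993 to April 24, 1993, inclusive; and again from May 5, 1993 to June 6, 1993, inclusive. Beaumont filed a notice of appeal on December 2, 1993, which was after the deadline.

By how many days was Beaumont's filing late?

20 days

6 months after February 1, 1993 is August 1, 1993.
Service was by mail, adding 5 days: August 1, 1993 + 5 days = August 6, 1993.
From February 19, 1993 through April 24, 1993 inclusive is 65 days; tolling adds 65 days: August 6, 1993 + 65 days = October 10, 1993.
From May 5, 1993 through June 6, 1993 inclusive is 33 days; tolling adds 33 days: October 10, 1993 + 33 days = November 12, 1993.
The deadline is November 12, 1993; from November 12, 1993 to December 2, 1993 is 20 days.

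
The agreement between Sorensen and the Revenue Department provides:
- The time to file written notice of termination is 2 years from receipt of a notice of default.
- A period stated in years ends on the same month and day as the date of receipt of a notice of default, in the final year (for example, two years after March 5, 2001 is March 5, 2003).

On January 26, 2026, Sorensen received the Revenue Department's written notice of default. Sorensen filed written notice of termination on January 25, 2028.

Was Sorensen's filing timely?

2 years after January 26, 2026 is January 26, 2028.
The deadline is January 26, 2028; the filing on January 25, 2028 is on or before that date.

Yes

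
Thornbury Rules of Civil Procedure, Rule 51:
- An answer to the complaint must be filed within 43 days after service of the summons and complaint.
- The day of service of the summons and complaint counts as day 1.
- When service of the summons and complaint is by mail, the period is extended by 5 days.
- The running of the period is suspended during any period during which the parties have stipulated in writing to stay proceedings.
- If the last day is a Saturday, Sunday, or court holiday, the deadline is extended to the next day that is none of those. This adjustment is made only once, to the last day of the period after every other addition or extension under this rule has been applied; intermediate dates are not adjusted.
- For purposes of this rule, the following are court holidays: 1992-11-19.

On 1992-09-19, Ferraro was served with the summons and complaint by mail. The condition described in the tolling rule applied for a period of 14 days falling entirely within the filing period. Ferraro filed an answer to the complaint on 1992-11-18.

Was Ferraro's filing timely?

Counting 1992-09-19 as day 1, day 43 is October 31, 1992.
Service was by mail, adding 5 days: October 31, 1992 + 5 days = November 5, 1992.
Tolling adds 14 days: November 5, 1992 + 14 days = November 19, 1992.
November 19, 1992 is a listed holiday. The next qualifying day is November 20, 1992.
The deadline is November 20, 1992; the filing on November 18, 1992 is on or before that date.

Yes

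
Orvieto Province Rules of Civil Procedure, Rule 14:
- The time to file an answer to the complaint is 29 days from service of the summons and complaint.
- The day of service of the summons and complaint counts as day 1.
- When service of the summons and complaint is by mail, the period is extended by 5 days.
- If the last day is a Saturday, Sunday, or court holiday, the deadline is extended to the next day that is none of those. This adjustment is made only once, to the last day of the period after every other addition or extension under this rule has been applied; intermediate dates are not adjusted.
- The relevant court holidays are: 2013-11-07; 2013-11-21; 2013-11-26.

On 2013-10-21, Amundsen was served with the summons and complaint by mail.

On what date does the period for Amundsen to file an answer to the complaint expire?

Counting 2013-10-21 as day 1, day 29 is November 18, 2013.
Service was by mail, adding 5 days: November 18, 2013 + 5 days = November 23, 2013.
November 23, 2013 is Saturday; November 24, 2013 is Sunday. The next qualifying day is November 25, 2013.

November 25, 2013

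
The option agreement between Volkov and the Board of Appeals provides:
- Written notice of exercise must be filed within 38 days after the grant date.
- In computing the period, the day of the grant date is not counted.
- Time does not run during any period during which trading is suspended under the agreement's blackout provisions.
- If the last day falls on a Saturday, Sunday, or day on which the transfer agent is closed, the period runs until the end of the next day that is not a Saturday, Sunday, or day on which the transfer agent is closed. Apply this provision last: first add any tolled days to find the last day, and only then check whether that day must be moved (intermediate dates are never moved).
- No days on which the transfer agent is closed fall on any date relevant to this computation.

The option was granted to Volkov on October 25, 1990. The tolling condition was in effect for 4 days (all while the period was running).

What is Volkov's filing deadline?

38 days after October 25, 1990 is December 2, 1990.
Tolling adds 4 days: December 2, 1990 + 4 days = December 6, 1990.
December 6, 1990 is a Thursday and not a day on which the transfer agent is closed, so no extension applies.

December 6, 1990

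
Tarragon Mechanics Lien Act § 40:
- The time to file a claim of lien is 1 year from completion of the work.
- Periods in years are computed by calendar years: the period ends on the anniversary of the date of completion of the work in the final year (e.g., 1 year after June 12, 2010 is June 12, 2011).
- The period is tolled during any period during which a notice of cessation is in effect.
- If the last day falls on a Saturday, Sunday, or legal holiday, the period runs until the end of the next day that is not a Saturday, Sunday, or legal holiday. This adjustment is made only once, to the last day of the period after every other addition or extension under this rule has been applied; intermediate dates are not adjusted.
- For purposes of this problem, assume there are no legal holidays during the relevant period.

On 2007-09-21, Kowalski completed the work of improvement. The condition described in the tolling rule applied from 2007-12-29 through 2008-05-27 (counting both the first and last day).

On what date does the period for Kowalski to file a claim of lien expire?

February 19, 2009

1 year after 2007-09-21 is September 21, 2008.
From December 29, 2007 through May 27, 2008 inclusive is 151 days; tolling adds 151 days: September 21, 2008 + 151 days = February 19, 2009.
February 19, 2009 is a Thursday and not a legal holiday, so no extension applies.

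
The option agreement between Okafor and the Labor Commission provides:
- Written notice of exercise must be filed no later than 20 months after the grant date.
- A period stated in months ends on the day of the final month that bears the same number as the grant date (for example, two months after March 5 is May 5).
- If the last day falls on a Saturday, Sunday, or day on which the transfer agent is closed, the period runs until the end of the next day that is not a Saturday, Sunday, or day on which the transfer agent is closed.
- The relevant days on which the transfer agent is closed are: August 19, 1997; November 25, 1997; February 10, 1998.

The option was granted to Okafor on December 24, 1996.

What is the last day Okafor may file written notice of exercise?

20 months after December 24, 1996 is August 24, 1998.
August 24, 1998 is a Monday and not a day on which the transfer agent is closed, so no extension applies.

August 24, 1998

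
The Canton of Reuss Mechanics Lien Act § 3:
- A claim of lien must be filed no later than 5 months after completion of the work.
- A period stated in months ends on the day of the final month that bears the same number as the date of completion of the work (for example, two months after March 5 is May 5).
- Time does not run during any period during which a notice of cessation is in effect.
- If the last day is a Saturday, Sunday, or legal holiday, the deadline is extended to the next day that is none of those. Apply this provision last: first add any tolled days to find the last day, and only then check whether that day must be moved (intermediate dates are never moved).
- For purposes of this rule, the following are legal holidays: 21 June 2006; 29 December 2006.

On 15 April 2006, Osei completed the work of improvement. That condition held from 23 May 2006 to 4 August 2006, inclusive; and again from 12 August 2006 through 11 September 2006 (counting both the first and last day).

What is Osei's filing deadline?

January 1, 2007

5 months after 15 April 2006 is September 15, 2006.
From May 23, 2006 through August 4, 2006 inclusive is 74 days; tolling adds 74 days: September 15, 2006 + 74 days = November 28, 2006.
From August 12, 2006 through September 11, 2006 inclusive is 31 days; tolling adds 31 days: November 28, 2006 + 31 days = December 29, 2006.
December 29, 2006 is a listed holiday; December 30, 2006 is Saturday; December 31, 2006 is Sunday. The next qualifying day is January 1, 2007.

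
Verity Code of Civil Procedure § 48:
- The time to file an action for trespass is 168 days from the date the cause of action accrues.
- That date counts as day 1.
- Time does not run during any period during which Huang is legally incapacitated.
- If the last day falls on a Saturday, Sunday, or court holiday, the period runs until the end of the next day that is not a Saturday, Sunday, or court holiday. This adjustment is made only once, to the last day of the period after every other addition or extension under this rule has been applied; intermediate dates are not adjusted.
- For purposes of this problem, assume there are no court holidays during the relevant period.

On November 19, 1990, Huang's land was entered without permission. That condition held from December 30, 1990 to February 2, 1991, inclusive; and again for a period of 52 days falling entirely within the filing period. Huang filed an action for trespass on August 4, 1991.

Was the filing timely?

No

Counting November 19, 1990 as day 1, day 168 is May 5, 1991.
From December 30, 1990 through February 2, 1991 inclusive is 35 days; tolling adds 35 days: May 5, 1991 + 35 days = June 9, 1991.
Tolling adds 52 days: June 9, 1991 + 52 days = July 31, 1991.
July 31, 1991 is a Wednesday and not a court holiday, so no extension applies.
The deadline is July 31, 1991; the filing on August 4, 1991 is after that date.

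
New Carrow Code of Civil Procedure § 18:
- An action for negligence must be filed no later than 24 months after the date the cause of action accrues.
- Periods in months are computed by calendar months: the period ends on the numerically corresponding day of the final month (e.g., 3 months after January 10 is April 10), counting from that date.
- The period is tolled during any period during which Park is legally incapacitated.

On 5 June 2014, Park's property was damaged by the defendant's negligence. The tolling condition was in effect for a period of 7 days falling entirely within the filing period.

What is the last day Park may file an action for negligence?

24 months after 5 June 2014 is June 5, 2016.
Tolling adds 7 days: June 5, 2016 + 7 days = June 12, 2016.

June 12, 2016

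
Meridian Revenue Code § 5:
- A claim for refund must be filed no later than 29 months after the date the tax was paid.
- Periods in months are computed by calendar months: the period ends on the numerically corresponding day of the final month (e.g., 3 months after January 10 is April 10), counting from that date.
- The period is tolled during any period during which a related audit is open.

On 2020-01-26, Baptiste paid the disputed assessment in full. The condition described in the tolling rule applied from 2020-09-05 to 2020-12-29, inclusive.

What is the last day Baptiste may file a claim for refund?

29 months after 2020-01-26 is June 26, 2022.
From September 5, 2020 through December 29, 2020 inclusive is 116 days; tolling adds 116 days: June 26, 2022 + 116 days = October 20, 2022.

October 20, 2022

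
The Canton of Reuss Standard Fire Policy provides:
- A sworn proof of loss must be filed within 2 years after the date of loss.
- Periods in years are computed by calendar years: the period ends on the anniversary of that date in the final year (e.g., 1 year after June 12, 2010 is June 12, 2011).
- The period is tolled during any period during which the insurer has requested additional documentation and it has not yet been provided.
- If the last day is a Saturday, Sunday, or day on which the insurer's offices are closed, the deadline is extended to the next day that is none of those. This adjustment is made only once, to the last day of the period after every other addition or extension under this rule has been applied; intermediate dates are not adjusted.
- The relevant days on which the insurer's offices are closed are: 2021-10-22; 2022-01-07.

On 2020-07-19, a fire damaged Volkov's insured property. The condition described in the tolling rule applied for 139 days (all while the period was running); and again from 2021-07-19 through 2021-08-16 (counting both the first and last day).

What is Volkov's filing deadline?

January 3, 2023

2 years after 2020-07-19 is July 19, 2022.
Tolling adds 139 days: July 19, 2022 + 139 days = December 5, 2022.
From July 19, 2021 through August 16, 2021 inclusive is 29 days; tolling adds 29 days: December 5, 2022 + 29 days = January 3, 2023.
January 3, 2023 is a Tuesday and not a day on which the insurer's offices are closed, so no extension applies.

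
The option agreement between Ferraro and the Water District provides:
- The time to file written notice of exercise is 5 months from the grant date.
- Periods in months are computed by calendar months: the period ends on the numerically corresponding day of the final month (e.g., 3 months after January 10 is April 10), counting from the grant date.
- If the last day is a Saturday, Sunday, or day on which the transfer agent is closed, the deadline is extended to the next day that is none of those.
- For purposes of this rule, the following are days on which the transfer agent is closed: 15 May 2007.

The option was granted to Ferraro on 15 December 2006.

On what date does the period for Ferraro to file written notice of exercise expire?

5 months after 15 December 2006 is May 15, 2007.
May 15, 2007 is a listed holiday. The next qualifying day is May 16, 2007.

May 16, 2007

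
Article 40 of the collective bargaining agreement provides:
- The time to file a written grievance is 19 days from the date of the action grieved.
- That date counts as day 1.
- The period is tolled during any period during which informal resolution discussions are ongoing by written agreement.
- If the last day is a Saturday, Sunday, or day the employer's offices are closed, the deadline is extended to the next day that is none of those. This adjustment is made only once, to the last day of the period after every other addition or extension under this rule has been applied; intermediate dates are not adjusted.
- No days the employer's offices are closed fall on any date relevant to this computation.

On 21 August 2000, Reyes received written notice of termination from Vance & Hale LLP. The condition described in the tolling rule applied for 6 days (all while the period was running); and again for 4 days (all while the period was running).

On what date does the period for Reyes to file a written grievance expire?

Counting 21 August 2000 as day 1, day 19 is September 8, 2000.
Tolling adds 6 days: September 8, 2000 + 6 days = September 14, 2000.
Tolling adds 4 days: September 14, 2000 + 4 days = September 18, 2000.
September 18, 2000 is a Monday and not a day the employer's offices are closed, so no extension applies.

September 18, 2000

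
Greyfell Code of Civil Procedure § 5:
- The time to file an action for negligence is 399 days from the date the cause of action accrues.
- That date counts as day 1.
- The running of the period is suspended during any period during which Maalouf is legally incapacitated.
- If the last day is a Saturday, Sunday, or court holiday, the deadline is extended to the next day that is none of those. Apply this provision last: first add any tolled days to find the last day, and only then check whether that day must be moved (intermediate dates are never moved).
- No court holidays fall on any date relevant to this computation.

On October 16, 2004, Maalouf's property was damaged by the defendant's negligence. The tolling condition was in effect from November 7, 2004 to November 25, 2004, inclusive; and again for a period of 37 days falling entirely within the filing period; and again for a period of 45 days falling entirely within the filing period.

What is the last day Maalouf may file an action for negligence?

Counting October 16, 2004 as day 1, day 399 is November 18, 2005.
From November 7, 2004 through November 25, 2004 inclusive is 19 days; tolling adds 19 days: November 18, 2005 + 19 days = December 7, 2005.
Tolling adds 37 days: December 7, 2005 + 37 days = January 13, 2006.
Tolling adds 45 days: January 13, 2006 + 45 days = February 27, 2006.
February 27, 2006 is a Monday and not a court holiday, so no extension applies.

February 27, 2006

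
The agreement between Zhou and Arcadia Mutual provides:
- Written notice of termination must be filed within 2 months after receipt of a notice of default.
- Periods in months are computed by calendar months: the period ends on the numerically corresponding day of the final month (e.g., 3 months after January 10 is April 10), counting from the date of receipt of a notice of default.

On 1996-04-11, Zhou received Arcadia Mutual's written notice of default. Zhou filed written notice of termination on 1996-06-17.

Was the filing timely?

2 months after 1996-04-11 is June 11, 1996.
The deadline is June 11, 1996; the filing on June 17, 1996 is after that date.

No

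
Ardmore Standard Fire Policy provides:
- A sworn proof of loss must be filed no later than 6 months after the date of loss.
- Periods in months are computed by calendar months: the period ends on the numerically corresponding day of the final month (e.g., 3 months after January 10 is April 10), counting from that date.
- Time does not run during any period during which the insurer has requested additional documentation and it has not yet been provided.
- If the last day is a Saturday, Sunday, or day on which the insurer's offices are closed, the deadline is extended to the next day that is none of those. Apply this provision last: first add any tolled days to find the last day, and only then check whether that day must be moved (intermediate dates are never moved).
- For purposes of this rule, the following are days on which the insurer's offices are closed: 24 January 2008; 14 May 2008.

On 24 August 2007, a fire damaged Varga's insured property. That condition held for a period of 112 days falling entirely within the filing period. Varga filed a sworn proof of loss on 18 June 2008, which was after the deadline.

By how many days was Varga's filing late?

2 days

6 months after 24 August 2007 is February 24, 2008.
Tolling adds 112 days: February 24, 2008 + 112 days = June 15, 2008.
June 15, 2008 is Sunday. The next qualifying day is June 16, 2008.
The deadline is June 16, 2008; from June 16, 2008 to June 18, 2008 is 2 days.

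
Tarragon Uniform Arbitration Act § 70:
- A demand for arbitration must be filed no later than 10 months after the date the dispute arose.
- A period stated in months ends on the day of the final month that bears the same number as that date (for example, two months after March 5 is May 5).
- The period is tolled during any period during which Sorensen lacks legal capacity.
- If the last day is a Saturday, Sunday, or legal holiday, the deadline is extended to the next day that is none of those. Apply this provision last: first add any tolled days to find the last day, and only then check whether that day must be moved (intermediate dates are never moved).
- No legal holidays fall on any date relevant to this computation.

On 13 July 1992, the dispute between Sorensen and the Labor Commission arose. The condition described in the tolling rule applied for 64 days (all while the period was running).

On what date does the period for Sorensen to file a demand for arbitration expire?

July 16, 1993

10 months after 13 July 1992 is May 13, 1993.
Tolling adds 64 days: May 13, 1993 + 64 days = July 16, 1993.
July 16, 1993 is a Friday and not a legal holiday, so no extension applies.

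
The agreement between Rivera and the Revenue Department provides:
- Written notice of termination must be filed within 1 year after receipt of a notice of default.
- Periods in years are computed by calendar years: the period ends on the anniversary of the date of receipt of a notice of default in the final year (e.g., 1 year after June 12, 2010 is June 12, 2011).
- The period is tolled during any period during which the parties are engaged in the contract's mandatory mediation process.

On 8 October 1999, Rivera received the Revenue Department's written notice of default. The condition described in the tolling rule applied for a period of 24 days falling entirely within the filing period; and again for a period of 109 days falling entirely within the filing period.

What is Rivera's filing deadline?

February 18, 2001

1 year after 8 October 1999 is October 8, 2000.
Tolling adds 24 days: October 8, 2000 + 24 days = November 1, 2000.
Tolling adds 109 days: November 1, 2000 + 109 days = February 18, 2001.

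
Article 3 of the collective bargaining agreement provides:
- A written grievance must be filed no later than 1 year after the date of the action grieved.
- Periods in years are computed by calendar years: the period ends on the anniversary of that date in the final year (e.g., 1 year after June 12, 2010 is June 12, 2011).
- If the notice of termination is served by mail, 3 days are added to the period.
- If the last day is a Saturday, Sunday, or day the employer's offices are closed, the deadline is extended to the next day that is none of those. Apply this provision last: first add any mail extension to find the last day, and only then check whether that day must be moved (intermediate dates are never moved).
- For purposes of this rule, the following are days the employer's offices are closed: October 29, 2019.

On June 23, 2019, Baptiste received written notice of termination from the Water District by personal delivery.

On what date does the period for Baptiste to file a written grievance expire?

June 23, 2020

1 year after June 23, 2019 is June 23, 2020.
Service was not by mail, so no mail extension applies.
June 23, 2020 is a Tuesday and not a day the employer's offices are closed, so no extension applies.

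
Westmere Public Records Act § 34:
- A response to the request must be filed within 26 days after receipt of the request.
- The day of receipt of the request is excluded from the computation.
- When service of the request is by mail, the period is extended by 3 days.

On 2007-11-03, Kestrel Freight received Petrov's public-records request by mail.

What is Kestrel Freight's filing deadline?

26 days after 2007-11-03 is November 29, 2007.
Service was by mail, adding 3 days: November 29, 2007 + 3 days = December 2, 2007.

December 2, 2007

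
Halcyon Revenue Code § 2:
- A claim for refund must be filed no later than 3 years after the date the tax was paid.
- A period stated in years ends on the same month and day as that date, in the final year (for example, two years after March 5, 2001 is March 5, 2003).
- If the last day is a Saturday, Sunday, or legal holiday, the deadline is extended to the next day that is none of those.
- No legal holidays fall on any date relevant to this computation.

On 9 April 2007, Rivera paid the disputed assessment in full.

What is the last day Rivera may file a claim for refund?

April 9, 2010

3 years after 9 April 2007 is April 9, 2010.
April 9, 2010 is a Friday and not a legal holiday, so no extension applies.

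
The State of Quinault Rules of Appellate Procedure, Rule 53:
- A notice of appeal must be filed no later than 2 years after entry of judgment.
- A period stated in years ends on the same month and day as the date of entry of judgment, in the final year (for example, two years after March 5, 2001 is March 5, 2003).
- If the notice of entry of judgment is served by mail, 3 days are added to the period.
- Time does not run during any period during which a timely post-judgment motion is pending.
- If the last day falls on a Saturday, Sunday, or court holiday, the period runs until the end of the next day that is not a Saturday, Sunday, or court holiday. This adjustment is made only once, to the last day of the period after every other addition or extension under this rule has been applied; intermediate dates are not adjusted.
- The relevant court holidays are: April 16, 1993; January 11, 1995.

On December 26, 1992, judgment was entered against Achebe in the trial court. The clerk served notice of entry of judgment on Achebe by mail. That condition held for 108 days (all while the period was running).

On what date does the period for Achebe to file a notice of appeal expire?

April 17, 1995

2 years after December 26, 1992 is December 26, 1994.
Service was by mail, adding 3 days: December 26, 1994 + 3 days = December 29, 1994.
Tolling adds 108 days: December 29, 1994 + 108 days = April 16, 1995.
April 16, 1995 is Sunday. The next qualifying day is April 17, 1995.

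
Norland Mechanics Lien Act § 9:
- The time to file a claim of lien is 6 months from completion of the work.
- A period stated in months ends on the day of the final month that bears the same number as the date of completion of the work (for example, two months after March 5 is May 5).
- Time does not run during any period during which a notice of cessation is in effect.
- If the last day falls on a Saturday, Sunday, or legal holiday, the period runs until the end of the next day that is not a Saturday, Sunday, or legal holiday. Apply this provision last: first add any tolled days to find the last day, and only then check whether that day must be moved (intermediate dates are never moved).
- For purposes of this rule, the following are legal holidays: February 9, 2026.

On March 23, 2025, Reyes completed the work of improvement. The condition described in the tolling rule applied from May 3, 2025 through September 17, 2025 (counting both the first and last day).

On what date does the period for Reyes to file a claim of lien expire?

February 10, 2026

6 months after March 23, 2025 is September 23, 2025.
From May 3, 2025 through September 17, 2025 inclusive is 138 days; tolling adds 138 days: September 23, 2025 + 138 days = February 8, 2026.
February 8, 2026 is Sunday; February 9, 2026 is a listed holiday. The next qualifying day is February 10, 2026.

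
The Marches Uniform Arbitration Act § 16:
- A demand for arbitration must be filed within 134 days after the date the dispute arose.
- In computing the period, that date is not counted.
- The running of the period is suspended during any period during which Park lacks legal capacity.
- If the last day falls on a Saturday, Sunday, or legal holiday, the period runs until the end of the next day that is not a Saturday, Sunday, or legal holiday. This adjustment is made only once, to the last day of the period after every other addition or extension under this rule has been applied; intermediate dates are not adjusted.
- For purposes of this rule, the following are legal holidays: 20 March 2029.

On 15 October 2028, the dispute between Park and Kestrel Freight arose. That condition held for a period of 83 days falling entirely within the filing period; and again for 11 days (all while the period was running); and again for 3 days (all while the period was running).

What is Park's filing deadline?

June 4, 2029

134 days after 15 October 2028 is February 26, 2029.
Tolling adds 83 days: February 26, 2029 + 83 days = May 20, 2029.
Tolling adds 11 days: May 20, 2029 + 11 days = May 31, 2029.
Tolling adds 3 days: May 31, 2029 + 3 days = June 3, 2029.
June 3, 2029 is Sunday. The next qualifying day is June 4, 2029.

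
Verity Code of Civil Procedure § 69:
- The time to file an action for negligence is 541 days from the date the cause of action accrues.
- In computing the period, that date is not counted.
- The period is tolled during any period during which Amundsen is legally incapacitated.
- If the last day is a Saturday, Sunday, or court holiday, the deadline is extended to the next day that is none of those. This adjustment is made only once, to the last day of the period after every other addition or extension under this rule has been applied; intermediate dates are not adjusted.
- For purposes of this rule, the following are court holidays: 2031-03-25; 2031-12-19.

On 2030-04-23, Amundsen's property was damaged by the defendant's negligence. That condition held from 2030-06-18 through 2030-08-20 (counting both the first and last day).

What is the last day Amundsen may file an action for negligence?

December 22, 2031

541 days after 2030-04-23 is October 16, 2031.
From June 18, 2030 through August 20, 2030 inclusive is 64 days; tolling adds 64 days: October 16, 2031 + 64 days = December 19, 2031.
December 19, 2031 is a listed holiday; December 20, 2031 is Saturday; December 21, 2031 is Sunday. The next qualifying day is December 22, 2031.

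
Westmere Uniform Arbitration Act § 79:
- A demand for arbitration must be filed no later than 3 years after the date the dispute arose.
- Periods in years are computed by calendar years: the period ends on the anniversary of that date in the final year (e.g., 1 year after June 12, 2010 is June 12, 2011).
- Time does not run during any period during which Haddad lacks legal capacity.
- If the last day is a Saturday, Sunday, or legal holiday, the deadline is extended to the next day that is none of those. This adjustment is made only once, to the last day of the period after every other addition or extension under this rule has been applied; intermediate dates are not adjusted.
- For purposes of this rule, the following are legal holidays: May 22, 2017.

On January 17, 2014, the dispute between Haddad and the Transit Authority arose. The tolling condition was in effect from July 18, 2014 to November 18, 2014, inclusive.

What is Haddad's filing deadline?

3 years after January 17, 2014 is January 17, 2017.
From July 18, 2014 through November 18, 2014 inclusive is 124 days; tolling adds 124 days: January 17, 2017 + 124 days = May 21, 2017.
May 21, 2017 is Sunday; May 22, 2017 is a listed holiday. The next qualifying day is May 23, 2017.

May 23, 2017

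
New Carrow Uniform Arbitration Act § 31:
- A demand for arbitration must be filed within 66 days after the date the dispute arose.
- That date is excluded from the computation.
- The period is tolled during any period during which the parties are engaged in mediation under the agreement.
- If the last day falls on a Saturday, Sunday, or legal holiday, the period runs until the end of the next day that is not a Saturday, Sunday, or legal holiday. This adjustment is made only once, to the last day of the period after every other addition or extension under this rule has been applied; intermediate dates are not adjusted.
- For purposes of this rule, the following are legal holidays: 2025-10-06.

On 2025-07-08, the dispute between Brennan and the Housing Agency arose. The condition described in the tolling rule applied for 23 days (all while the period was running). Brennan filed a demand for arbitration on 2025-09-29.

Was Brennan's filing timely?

66 days after 2025-07-08 is September 12, 2025.
Tolling adds 23 days: September 12, 2025 + 23 days = October 5, 2025.
October 5, 2025 is Sunday; October 6, 2025 is a listed holiday. The next qualifying day is October 7, 2025.
The deadline is October 7, 2025; the filing on September 29, 2025 is on or before that date.

Yes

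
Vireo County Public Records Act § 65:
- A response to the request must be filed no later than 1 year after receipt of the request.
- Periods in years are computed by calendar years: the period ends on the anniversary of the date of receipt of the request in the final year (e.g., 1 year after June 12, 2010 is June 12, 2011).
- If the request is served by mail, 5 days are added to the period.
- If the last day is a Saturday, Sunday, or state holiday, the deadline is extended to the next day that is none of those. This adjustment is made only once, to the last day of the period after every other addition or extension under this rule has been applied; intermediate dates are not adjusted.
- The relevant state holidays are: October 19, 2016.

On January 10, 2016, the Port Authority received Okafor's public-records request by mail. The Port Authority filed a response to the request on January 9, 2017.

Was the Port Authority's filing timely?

Yes

1 year after January 10, 2016 is January 10, 2017.
Service was by mail, adding 5 days: January 10, 2017 + 5 days = January 15, 2017.
January 15, 2017 is Sunday. The next qualifying day is January 16, 2017.
The deadline is January 16, 2017; the filing on January 9, 2017 is on or before that date.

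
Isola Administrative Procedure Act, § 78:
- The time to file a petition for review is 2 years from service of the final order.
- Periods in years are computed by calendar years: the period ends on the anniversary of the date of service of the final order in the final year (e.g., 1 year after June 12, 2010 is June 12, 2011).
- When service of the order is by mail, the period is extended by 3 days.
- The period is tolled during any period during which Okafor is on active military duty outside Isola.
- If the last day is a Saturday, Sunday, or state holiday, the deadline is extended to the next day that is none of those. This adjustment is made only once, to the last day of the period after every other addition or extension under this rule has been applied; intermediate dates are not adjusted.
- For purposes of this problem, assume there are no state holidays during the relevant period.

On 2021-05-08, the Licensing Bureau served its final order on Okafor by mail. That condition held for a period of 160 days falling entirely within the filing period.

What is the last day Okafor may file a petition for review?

2 years after 2021-05-08 is May 8, 2023.
Service was by mail, adding 3 days: May 8, 2023 + 3 days = May 11, 2023.
Tolling adds 160 days: May 11, 2023 + 160 days = October 18, 2023.
October 18, 2023 is a Wednesday and not a state holiday, so no extension applies.

October 18, 2023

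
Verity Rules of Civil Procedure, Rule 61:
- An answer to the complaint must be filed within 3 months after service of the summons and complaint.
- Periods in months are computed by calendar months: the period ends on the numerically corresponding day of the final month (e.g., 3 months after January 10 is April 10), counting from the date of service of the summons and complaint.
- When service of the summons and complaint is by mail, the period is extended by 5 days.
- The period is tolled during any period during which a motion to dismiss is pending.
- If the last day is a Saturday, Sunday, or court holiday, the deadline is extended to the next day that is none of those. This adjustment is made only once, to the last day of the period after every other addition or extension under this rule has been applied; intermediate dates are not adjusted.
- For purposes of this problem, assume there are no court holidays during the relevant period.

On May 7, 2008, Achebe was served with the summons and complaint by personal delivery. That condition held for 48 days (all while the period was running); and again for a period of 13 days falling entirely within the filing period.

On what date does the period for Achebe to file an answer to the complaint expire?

October 7, 2008

3 months after May 7, 2008 is August 7, 2008.
Service was not by mail, so no mail extension applies.
Tolling adds 48 days: August 7, 2008 + 48 days = September 24, 2008.
Tolling adds 13 days: September 24, 2008 + 13 days = October 7, 2008.
October 7, 2008 is a Tuesday and not a court holiday, so no extension applies.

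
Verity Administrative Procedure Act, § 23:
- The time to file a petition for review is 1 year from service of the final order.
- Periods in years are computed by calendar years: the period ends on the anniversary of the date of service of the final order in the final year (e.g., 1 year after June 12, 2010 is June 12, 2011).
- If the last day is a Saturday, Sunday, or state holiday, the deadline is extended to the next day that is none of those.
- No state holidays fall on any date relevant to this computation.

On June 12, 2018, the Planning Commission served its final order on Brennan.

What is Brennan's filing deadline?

June 12, 2019

1 year after June 12, 2018 is June 12, 2019.
June 12, 2019 is a Wednesday and not a state holiday, so no extension applies.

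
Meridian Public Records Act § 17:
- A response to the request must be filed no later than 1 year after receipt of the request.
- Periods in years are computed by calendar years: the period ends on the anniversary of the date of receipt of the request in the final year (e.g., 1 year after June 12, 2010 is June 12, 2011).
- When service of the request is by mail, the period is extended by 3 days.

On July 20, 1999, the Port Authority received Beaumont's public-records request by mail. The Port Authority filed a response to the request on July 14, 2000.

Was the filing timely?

1 year after July 20, 1999 is July 20, 2000.
Service was by mail, adding 3 days: July 20, 2000 + 3 days = July 23, 2000.
The deadline is July 23, 2000; the filing on July 14, 2000 is on or before that date.

Yes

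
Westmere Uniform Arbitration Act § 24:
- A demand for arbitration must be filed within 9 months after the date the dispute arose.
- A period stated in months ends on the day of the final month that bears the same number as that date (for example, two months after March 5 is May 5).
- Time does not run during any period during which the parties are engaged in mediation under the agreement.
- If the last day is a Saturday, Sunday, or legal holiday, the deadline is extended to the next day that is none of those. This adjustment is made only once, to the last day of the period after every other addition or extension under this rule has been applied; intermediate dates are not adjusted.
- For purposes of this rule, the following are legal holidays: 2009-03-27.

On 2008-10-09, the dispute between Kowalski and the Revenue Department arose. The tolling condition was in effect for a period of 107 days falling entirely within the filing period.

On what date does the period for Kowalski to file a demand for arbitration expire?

9 months after 2008-10-09 is July 9, 2009.
Tolling adds 107 days: July 9, 2009 + 107 days = October 24, 2009.
October 24, 2009 is Saturday; October 25, 2009 is Sunday. The next qualifying day is October 26, 2009.

October 26, 2009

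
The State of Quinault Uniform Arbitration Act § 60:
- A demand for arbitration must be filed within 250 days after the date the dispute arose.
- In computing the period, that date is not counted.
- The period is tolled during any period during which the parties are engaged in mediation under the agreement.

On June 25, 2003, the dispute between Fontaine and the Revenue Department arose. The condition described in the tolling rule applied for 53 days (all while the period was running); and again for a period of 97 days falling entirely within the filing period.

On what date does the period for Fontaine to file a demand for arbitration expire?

250 days after June 25, 2003 is March 1, 2004.
Tolling adds 53 days: March 1, 2004 + 53 days = April 23, 2004.
Tolling adds 97 days: April 23, 2004 + 97 days = July 29, 2004.

July 29, 2004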